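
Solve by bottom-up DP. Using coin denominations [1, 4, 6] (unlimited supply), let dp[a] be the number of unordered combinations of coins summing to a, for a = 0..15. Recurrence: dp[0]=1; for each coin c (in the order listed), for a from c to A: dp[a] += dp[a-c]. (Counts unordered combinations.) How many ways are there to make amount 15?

8

after  coin     0     1     2     3     4     5     6     7     8     9    10    11    12    13    14    15
          1     1     1     1     1     1     1     1     1     1     1     1     1     1     1     1     1
          4     1     1     1     1     2     2     2     2     3     3     3     3     4     4     4     4
          6     1     1     1     1     2     2     3     3     4     4     5     5     7     7     8     8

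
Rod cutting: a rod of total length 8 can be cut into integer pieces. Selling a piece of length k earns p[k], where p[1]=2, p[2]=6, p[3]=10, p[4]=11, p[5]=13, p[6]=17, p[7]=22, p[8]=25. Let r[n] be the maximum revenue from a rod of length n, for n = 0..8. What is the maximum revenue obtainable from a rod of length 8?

26

   n    0    1    2    3    4    5    6    7    8
r[n]    0    2    6   10   12   16   20   22   26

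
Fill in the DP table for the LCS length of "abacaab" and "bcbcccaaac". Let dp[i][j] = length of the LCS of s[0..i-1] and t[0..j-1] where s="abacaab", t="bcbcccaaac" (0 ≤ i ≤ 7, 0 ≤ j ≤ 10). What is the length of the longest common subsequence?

4

   ''  b  c  b  c  c  c  a  a  a  c
''  0  0  0  0  0  0  0  0  0  0  0
 a  0  0  0  0  0  0  0  1  1  1  1
 b  0  1  1  1  1  1  1  1  1  1  1
 a  0  1  1  1  1  1  1  2  2  2  2
 c  0  1  2  2  2  2  2  2  2  2  3
 a  0  1  2  2  2  2  2  3  3  3  3
 a  0  1  2  2  2  2  2  3  4  4  4
 b  0  1  2  3  3  3  3  3  4  4  4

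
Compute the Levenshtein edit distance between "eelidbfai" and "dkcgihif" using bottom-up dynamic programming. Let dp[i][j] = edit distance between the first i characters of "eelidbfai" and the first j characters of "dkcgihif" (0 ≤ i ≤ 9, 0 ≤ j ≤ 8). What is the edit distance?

   ''  d  k  c  g  i  h  i  f
''  0  1  2  3  4  5  6  7  8
 e  1  1  2  3  4  5  6  7  8
 e  2  2  2  3  4  5  6  7  8
 l  3  3  3  3  4  5  6  7  8
 i  4  4  4  4  4  4  5  6  7
 d  5  4  5  5  5  5  5  6  7
 b  6  5  5  6  6  6  6  6  7
 f  7  6  6  6  7  7  7  7  6
 a  8  7  7  7  7  8  8  8  7
 i  9  8  8  8  8  7  8  8  8

8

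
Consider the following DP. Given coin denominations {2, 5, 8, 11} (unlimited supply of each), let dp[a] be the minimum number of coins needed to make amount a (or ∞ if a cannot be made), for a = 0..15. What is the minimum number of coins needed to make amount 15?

 a  0  1  2  3  4  5  6  7  8  9 10 11 12 13 14 15
dp  0  -  1  -  2  1  3  2  1  3  2  1  3  2  4  3
(- denotes ∞ / unreachable)

3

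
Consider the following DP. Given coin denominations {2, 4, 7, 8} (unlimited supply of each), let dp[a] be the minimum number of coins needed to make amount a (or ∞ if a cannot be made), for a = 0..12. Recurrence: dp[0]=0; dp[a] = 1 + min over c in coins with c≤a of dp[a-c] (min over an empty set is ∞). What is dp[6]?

2

 a  0  1  2  3  4  5  6  7  8  9 10 11 12
dp  0  -  1  -  1  -  2  1  1  2  2  2  2
(- denotes ∞ / unreachable)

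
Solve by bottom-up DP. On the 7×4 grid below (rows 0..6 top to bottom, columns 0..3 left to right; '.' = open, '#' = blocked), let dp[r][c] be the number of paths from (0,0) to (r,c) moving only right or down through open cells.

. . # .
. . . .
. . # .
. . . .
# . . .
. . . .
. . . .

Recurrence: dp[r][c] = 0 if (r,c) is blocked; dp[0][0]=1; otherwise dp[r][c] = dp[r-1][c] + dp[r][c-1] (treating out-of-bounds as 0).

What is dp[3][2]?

4

r\c   0   1   2   3
  0   1   1   0   0
  1   1   2   2   2
  2   1   3   0   2
  3   1   4   4   6
  4   0   4   8  14
  5   0   4  12  26
  6   0   4  16  42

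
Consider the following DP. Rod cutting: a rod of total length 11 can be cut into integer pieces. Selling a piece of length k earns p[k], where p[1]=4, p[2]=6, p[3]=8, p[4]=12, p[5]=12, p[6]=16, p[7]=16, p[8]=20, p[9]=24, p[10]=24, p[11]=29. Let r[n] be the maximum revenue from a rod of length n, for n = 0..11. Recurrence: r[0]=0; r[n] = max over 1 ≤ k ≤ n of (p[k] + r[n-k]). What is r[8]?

32

   n    0    1    2    3    4    5    6    7    8    9   10   11
r[n]    0    4    8   12   16   20   24   28   32   36   40   44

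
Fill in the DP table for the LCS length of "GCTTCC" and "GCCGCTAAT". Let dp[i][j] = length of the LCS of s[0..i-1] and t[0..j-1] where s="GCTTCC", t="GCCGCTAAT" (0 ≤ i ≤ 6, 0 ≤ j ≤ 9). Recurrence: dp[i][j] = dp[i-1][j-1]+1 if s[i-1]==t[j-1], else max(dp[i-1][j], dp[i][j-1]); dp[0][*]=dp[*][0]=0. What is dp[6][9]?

4

   ''  G  C  C  G  C  T  A  A  T
''  0  0  0  0  0  0  0  0  0  0
 G  0  1  1  1  1  1  1  1  1  1
 C  0  1  2  2  2  2  2  2  2  2
 T  0  1  2  2  2  2  3  3  3  3
 T  0  1  2  2  2  2  3  3  3  4
 C  0  1  2  3  3  3  3  3  3  4
 C  0  1  2  3  3  4  4  4  4  4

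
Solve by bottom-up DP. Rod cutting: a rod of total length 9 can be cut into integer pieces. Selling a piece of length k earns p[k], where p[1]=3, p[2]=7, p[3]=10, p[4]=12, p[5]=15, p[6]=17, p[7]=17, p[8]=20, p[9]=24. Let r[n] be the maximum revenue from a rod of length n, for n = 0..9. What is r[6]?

   n    0    1    2    3    4    5    6    7    8    9
r[n]    0    3    7   10   14   17   21   24   28   31

21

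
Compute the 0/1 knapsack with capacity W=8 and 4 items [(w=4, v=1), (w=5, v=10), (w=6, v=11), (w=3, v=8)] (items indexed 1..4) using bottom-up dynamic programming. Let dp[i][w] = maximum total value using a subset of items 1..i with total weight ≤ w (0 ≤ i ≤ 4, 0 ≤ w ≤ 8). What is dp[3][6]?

11

i\w   0   1   2   3   4   5   6   7   8
  0   0   0   0   0   0   0   0   0   0
  1   0   0   0   0   1   1   1   1   1
  2   0   0   0   0   1  10  10  10  10
  3   0   0   0   0   1  10  11  11  11
  4   0   0   0   8   8  10  11  11  18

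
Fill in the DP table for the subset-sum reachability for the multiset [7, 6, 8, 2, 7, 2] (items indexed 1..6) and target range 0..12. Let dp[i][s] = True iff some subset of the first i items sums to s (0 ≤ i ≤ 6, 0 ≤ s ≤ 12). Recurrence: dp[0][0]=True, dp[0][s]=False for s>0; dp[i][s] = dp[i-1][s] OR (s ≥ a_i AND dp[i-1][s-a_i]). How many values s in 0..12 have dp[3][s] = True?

i\s   0   1   2   3   4   5   6   7   8   9  10  11  12
  0   T   F   F   F   F   F   F   F   F   F   F   F   F
  1   T   F   F   F   F   F   F   T   F   F   F   F   F
  2   T   F   F   F   F   F   T   T   F   F   F   F   F
  3   T   F   F   F   F   F   T   T   T   F   F   F   F
  4   T   F   T   F   F   F   T   T   T   T   T   F   F
  5   T   F   T   F   F   F   T   T   T   T   T   F   F
  6   T   F   T   F   T   F   T   T   T   T   T   T   T

4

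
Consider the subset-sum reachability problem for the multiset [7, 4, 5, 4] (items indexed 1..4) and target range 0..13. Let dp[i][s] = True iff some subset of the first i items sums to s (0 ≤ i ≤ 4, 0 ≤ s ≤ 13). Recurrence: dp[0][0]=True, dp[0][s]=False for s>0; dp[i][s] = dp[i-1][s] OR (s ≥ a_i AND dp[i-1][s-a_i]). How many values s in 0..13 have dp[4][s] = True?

i\s   0   1   2   3   4   5   6   7   8   9  10  11  12  13
  0   T   F   F   F   F   F   F   F   F   F   F   F   F   F
  1   T   F   F   F   F   F   F   T   F   F   F   F   F   F
  2   T   F   F   F   T   F   F   T   F   F   F   T   F   F
  3   T   F   F   F   T   T   F   T   F   T   F   T   T   F
  4   T   F   F   F   T   T   F   T   T   T   F   T   T   T

9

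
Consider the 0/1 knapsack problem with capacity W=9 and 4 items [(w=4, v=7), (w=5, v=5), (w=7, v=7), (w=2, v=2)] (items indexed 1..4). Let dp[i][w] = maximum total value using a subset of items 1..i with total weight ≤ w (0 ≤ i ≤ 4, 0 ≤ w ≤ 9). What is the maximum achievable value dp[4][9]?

12

i\w   0   1   2   3   4   5   6   7   8   9
  0   0   0   0   0   0   0   0   0   0   0
  1   0   0   0   0   7   7   7   7   7   7
  2   0   0   0   0   7   7   7   7   7  12
  3   0   0   0   0   7   7   7   7   7  12
  4   0   0   2   2   7   7   9   9   9  12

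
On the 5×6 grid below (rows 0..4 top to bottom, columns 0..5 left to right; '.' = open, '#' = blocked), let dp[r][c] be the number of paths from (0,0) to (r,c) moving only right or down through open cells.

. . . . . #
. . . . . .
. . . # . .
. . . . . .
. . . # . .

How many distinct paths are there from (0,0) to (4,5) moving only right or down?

40

r\c   0   1   2   3   4   5
  0   1   1   1   1   1   0
  1   1   2   3   4   5   5
  2   1   3   6   0   5  10
  3   1   4  10  10  15  25
  4   1   5  15   0  15  40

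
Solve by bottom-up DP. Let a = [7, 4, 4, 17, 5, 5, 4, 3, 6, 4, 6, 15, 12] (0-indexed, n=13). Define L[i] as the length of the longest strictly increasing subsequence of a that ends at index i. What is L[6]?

   i    0    1    2    3    4    5    6    7    8    9   10   11   12
a[i]    7    4    4   17    5    5    4    3    6    4    6   15   12
L[i]    1    1    1    2    2    2    1    1    3    2    3    4    4

1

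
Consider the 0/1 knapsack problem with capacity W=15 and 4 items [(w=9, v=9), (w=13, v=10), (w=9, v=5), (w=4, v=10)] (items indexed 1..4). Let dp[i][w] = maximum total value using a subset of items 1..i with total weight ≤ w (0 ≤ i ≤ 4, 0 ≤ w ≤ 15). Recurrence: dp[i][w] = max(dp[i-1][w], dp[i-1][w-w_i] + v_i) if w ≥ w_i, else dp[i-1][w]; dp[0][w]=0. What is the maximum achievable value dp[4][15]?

19

i\w   0   1   2   3   4   5   6   7   8   9  10  11  12  13  14  15
  0   0   0   0   0   0   0   0   0   0   0   0   0   0   0   0   0
  1   0   0   0   0   0   0   0   0   0   9   9   9   9   9   9   9
  2   0   0   0   0   0   0   0   0   0   9   9   9   9  10  10  10
  3   0   0   0   0   0   0   0   0   0   9   9   9   9  10  10  10
  4   0   0   0   0  10  10  10  10  10  10  10  10  10  19  19  19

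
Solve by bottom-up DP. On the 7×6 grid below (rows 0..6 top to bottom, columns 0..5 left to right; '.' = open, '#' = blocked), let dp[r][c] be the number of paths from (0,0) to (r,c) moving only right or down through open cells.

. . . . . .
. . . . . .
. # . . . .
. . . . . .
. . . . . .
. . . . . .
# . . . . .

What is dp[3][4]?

r\c   0   1   2   3   4   5
  0   1   1   1   1   1   1
  1   1   2   3   4   5   6
  2   1   0   3   7  12  18
  3   1   1   4  11  23  41
  4   1   2   6  17  40  81
  5   1   3   9  26  66 147
  6   0   3  12  38 104 251

23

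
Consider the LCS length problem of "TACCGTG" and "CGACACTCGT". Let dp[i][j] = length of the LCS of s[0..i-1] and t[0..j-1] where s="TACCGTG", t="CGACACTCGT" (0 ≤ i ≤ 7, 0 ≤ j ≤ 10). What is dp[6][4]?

2

   ''  C  G  A  C  A  C  T  C  G  T
''  0  0  0  0  0  0  0  0  0  0  0
 T  0  0  0  0  0  0  0  1  1  1  1
 A  0  0  0  1  1  1  1  1  1  1  1
 C  0  1  1  1  2  2  2  2  2  2  2
 C  0  1  1  1  2  2  3  3  3  3  3
 G  0  1  2  2  2  2  3  3  3  4  4
 T  0  1  2  2  2  2  3  4  4  4  5
 G  0  1  2  2  2  2  3  4  4  5  5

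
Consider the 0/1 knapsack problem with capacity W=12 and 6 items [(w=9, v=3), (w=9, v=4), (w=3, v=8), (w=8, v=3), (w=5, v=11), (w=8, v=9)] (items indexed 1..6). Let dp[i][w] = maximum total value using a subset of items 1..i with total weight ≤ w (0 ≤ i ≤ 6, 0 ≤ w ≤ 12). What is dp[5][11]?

i\w   0   1   2   3   4   5   6   7   8   9  10  11  12
  0   0   0   0   0   0   0   0   0   0   0   0   0   0
  1   0   0   0   0   0   0   0   0   0   3   3   3   3
  2   0   0   0   0   0   0   0   0   0   4   4   4   4
  3   0   0   0   8   8   8   8   8   8   8   8   8  12
  4   0   0   0   8   8   8   8   8   8   8   8  11  12
  5   0   0   0   8   8  11  11  11  19  19  19  19  19
  6   0   0   0   8   8  11  11  11  19  19  19  19  19

19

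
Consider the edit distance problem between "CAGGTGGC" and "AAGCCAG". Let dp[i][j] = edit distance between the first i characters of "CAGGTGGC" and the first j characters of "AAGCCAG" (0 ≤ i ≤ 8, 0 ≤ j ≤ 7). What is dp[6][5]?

   ''  A  A  G  C  C  A  G
''  0  1  2  3  4  5  6  7
 C  1  1  2  3  3  4  5  6
 A  2  1  1  2  3  4  4  5
 G  3  2  2  1  2  3  4  4
 G  4  3  3  2  2  3  4  4
 T  5  4  4  3  3  3  4  5
 G  6  5  5  4  4  4  4  4
 G  7  6  6  5  5  5  5  4
 C  8  7  7  6  5  5  6  5

4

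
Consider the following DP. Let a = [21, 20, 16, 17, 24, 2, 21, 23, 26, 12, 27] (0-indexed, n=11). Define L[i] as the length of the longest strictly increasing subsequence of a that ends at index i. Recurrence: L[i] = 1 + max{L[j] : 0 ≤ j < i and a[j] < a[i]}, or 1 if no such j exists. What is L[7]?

   i    0    1    2    3    4    5    6    7    8    9   10
a[i]   21   20   16   17   24    2   21   23   26   12   27
L[i]    1    1    1    2    3    1    3    4    5    2    6

4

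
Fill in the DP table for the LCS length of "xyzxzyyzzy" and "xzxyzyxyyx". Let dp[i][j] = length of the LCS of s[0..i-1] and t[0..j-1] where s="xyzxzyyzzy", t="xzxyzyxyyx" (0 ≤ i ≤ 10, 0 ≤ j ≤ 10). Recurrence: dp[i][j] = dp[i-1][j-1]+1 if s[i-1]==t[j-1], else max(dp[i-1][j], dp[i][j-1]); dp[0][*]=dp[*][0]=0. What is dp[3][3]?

2

   ''  x  z  x  y  z  y  x  y  y  x
''  0  0  0  0  0  0  0  0  0  0  0
 x  0  1  1  1  1  1  1  1  1  1  1
 y  0  1  1  1  2  2  2  2  2  2  2
 z  0  1  2  2  2  3  3  3  3  3  3
 x  0  1  2  3  3  3  3  4  4  4  4
 z  0  1  2  3  3  4  4  4  4  4  4
 y  0  1  2  3  4  4  5  5  5  5  5
 y  0  1  2  3  4  4  5  5  6  6  6
 z  0  1  2  3  4  5  5  5  6  6  6
 z  0  1  2  3  4  5  5  5  6  6  6
 y  0  1  2  3  4  5  6  6  6  7  7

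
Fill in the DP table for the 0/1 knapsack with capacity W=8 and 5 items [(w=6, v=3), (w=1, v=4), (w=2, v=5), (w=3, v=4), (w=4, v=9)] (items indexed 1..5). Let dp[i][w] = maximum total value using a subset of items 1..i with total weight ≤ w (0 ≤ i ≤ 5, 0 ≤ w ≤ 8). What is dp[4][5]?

i\w   0   1   2   3   4   5   6   7   8
  0   0   0   0   0   0   0   0   0   0
  1   0   0   0   0   0   0   3   3   3
  2   0   4   4   4   4   4   4   7   7
  3   0   4   5   9   9   9   9   9   9
  4   0   4   5   9   9   9  13  13  13
  5   0   4   5   9   9  13  14  18  18

9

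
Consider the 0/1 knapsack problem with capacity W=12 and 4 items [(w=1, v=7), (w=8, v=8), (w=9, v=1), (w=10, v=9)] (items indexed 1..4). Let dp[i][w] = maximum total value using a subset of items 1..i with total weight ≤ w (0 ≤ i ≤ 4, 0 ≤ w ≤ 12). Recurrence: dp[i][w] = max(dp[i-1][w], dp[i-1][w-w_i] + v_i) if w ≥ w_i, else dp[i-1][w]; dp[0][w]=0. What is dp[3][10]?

i\w   0   1   2   3   4   5   6   7   8   9  10  11  12
  0   0   0   0   0   0   0   0   0   0   0   0   0   0
  1   0   7   7   7   7   7   7   7   7   7   7   7   7
  2   0   7   7   7   7   7   7   7   8  15  15  15  15
  3   0   7   7   7   7   7   7   7   8  15  15  15  15
  4   0   7   7   7   7   7   7   7   8  15  15  16  16

15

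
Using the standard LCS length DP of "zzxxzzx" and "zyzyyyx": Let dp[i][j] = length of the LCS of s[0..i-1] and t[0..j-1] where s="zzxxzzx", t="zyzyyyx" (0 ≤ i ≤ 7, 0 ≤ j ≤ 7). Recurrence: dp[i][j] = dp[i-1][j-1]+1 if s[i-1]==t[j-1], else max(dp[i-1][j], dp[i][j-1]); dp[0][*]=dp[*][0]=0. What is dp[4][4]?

2

   ''  z  y  z  y  y  y  x
''  0  0  0  0  0  0  0  0
 z  0  1  1  1  1  1  1  1
 z  0  1  1  2  2  2  2  2
 x  0  1  1  2  2  2  2  3
 x  0  1  1  2  2  2  2  3
 z  0  1  1  2  2  2  2  3
 z  0  1  1  2  2  2  2  3
 x  0  1  1  2  2  2  2  3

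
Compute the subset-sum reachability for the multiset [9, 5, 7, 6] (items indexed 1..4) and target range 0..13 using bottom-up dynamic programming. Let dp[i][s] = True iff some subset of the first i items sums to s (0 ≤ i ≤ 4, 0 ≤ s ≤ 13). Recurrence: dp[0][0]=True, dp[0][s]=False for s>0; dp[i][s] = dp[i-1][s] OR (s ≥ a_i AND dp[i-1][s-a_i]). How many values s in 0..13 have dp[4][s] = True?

i\s   0   1   2   3   4   5   6   7   8   9  10  11  12  13
  0   T   F   F   F   F   F   F   F   F   F   F   F   F   F
  1   T   F   F   F   F   F   F   F   F   T   F   F   F   F
  2   T   F   F   F   F   T   F   F   F   T   F   F   F   F
  3   T   F   F   F   F   T   F   T   F   T   F   F   T   F
  4   T   F   F   F   F   T   T   T   F   T   F   T   T   T

8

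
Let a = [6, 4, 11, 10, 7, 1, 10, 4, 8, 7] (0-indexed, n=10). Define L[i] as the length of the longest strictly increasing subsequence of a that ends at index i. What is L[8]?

3

   i    0    1    2    3    4    5    6    7    8    9
a[i]    6    4   11   10    7    1   10    4    8    7
L[i]    1    1    2    2    2    1    3    2    3    3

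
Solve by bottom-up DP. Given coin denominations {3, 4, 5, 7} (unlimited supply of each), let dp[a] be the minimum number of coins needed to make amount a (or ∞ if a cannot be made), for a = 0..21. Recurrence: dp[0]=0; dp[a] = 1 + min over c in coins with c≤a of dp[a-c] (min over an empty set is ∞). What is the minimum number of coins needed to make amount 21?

3

 a  0  1  2  3  4  5  6  7  8  9 10 11 12 13 14 15 16 17 18 19 20 21
dp  0  -  -  1  1  1  2  1  2  2  2  2  2  3  2  3  3  3  3  3  4  3
(- denotes ∞ / unreachable)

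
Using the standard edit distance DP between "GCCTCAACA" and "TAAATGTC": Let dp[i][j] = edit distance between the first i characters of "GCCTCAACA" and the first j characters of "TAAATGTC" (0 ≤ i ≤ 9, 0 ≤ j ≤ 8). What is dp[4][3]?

4

   ''  T  A  A  A  T  G  T  C
''  0  1  2  3  4  5  6  7  8
 G  1  1  2  3  4  5  5  6  7
 C  2  2  2  3  4  5  6  6  6
 C  3  3  3  3  4  5  6  7  6
 T  4  3  4  4  4  4  5  6  7
 C  5  4  4  5  5  5  5  6  6
 A  6  5  4  4  5  6  6  6  7
 A  7  6  5  4  4  5  6  7  7
 C  8  7  6  5  5  5  6  7  7
 A  9  8  7  6  5  6  6  7  8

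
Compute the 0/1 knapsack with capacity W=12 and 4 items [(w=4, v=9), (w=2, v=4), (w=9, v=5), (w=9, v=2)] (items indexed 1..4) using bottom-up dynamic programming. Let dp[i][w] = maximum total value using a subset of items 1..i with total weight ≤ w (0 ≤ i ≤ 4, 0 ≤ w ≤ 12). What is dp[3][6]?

13

i\w   0   1   2   3   4   5   6   7   8   9  10  11  12
  0   0   0   0   0   0   0   0   0   0   0   0   0   0
  1   0   0   0   0   9   9   9   9   9   9   9   9   9
  2   0   0   4   4   9   9  13  13  13  13  13  13  13
  3   0   0   4   4   9   9  13  13  13  13  13  13  13
  4   0   0   4   4   9   9  13  13  13  13  13  13  13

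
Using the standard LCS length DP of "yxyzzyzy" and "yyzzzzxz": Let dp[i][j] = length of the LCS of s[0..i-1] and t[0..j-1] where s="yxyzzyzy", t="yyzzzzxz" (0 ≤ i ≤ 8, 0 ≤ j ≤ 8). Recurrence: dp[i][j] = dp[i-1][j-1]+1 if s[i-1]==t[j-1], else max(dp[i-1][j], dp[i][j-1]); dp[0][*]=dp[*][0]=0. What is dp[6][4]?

4

   ''  y  y  z  z  z  z  x  z
''  0  0  0  0  0  0  0  0  0
 y  0  1  1  1  1  1  1  1  1
 x  0  1  1  1  1  1  1  2  2
 y  0  1  2  2  2  2  2  2  2
 z  0  1  2  3  3  3  3  3  3
 z  0  1  2  3  4  4  4  4  4
 y  0  1  2  3  4  4  4  4  4
 z  0  1  2  3  4  5  5  5  5
 y  0  1  2  3  4  5  5  5  5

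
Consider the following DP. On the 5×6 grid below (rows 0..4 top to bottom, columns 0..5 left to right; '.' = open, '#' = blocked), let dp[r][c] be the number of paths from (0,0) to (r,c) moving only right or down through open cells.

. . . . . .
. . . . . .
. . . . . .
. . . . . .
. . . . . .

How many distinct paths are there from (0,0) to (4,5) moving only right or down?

r\c   0   1   2   3   4   5
  0   1   1   1   1   1   1
  1   1   2   3   4   5   6
  2   1   3   6  10  15  21
  3   1   4  10  20  35  56
  4   1   5  15  35  70 126

126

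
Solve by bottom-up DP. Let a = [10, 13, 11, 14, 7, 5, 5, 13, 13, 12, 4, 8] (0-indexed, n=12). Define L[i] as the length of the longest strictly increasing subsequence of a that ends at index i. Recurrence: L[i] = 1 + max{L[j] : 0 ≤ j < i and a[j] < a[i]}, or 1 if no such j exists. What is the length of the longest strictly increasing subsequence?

   i    0    1    2    3    4    5    6    7    8    9   10   11
a[i]   10   13   11   14    7    5    5   13   13   12    4    8
L[i]    1    2    2    3    1    1    1    3    3    3    1    2

3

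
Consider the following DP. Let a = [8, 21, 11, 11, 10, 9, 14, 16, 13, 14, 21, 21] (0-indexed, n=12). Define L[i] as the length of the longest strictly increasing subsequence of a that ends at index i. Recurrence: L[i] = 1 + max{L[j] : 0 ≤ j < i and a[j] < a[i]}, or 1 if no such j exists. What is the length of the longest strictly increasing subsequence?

   i    0    1    2    3    4    5    6    7    8    9   10   11
a[i]    8   21   11   11   10    9   14   16   13   14   21   21
L[i]    1    2    2    2    2    2    3    4    3    4    5    5

5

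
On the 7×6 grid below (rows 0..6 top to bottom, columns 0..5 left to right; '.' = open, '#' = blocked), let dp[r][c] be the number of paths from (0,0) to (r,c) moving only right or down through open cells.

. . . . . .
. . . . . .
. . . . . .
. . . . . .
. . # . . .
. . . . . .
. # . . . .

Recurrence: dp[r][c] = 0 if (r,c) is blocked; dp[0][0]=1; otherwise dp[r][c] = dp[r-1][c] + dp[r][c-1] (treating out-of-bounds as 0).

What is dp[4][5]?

r\c   0   1   2   3   4   5
  0   1   1   1   1   1   1
  1   1   2   3   4   5   6
  2   1   3   6  10  15  21
  3   1   4  10  20  35  56
  4   1   5   0  20  55 111
  5   1   6   6  26  81 192
  6   1   0   6  32 113 305

111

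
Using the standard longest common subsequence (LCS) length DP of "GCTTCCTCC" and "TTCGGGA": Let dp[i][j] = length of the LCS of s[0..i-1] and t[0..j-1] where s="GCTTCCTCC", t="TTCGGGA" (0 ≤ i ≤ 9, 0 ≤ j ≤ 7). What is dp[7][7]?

3

   ''  T  T  C  G  G  G  A
''  0  0  0  0  0  0  0  0
 G  0  0  0  0  1  1  1  1
 C  0  0  0  1  1  1  1  1
 T  0  1  1  1  1  1  1  1
 T  0  1  2  2  2  2  2  2
 C  0  1  2  3  3  3  3  3
 C  0  1  2  3  3  3  3  3
 T  0  1  2  3  3  3  3  3
 C  0  1  2  3  3  3  3  3
 C  0  1  2  3  3  3  3  3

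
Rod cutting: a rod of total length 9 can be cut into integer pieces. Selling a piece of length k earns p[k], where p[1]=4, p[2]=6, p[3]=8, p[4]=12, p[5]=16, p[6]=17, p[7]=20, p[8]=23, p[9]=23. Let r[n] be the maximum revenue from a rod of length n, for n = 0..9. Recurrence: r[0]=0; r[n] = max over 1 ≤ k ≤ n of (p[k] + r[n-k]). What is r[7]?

   n    0    1    2    3    4    5    6    7    8    9
r[n]    0    4    8   12   16   20   24   28   32   36

28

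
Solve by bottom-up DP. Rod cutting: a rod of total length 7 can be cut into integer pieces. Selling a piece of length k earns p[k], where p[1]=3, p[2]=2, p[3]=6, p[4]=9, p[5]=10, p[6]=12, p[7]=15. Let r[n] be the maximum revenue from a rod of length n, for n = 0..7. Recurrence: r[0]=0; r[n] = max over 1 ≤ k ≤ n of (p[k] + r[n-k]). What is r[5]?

   n    0    1    2    3    4    5    6    7
r[n]    0    3    6    9   12   15   18   21

15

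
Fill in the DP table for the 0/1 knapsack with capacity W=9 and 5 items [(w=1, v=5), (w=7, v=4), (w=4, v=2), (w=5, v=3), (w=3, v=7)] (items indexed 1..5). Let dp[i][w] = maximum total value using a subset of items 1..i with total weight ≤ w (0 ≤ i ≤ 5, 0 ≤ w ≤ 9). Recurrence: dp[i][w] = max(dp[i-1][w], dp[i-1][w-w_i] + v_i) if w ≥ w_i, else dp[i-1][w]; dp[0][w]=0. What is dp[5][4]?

i\w   0   1   2   3   4   5   6   7   8   9
  0   0   0   0   0   0   0   0   0   0   0
  1   0   5   5   5   5   5   5   5   5   5
  2   0   5   5   5   5   5   5   5   9   9
  3   0   5   5   5   5   7   7   7   9   9
  4   0   5   5   5   5   7   8   8   9   9
  5   0   5   5   7  12  12  12  12  14  15

12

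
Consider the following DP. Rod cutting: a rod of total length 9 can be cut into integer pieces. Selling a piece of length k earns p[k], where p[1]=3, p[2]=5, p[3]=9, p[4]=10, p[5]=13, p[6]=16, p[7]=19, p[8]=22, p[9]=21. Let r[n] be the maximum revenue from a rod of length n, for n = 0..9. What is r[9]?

   n    0    1    2    3    4    5    6    7    8    9
r[n]    0    3    6    9   12   15   18   21   24   27

27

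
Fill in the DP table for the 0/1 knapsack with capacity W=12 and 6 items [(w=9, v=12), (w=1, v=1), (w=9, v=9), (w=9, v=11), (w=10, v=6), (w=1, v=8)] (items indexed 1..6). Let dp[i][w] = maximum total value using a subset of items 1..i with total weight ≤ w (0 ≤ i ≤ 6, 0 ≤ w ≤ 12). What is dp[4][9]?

12

i\w   0   1   2   3   4   5   6   7   8   9  10  11  12
  0   0   0   0   0   0   0   0   0   0   0   0   0   0
  1   0   0   0   0   0   0   0   0   0  12  12  12  12
  2   0   1   1   1   1   1   1   1   1  12  13  13  13
  3   0   1   1   1   1   1   1   1   1  12  13  13  13
  4   0   1   1   1   1   1   1   1   1  12  13  13  13
  5   0   1   1   1   1   1   1   1   1  12  13  13  13
  6   0   8   9   9   9   9   9   9   9  12  20  21  21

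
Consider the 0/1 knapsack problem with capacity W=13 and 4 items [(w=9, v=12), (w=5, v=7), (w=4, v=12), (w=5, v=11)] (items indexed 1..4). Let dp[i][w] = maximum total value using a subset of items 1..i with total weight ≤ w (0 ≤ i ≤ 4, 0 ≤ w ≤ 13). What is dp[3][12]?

19

i\w   0   1   2   3   4   5   6   7   8   9  10  11  12  13
  0   0   0   0   0   0   0   0   0   0   0   0   0   0   0
  1   0   0   0   0   0   0   0   0   0  12  12  12  12  12
  2   0   0   0   0   0   7   7   7   7  12  12  12  12  12
  3   0   0   0   0  12  12  12  12  12  19  19  19  19  24
  4   0   0   0   0  12  12  12  12  12  23  23  23  23  24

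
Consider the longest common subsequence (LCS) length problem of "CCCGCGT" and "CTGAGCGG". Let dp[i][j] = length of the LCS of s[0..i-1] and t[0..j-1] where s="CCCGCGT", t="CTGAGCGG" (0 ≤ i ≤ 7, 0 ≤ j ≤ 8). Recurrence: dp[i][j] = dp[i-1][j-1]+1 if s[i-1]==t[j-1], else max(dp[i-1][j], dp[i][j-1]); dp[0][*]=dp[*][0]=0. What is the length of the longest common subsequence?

   ''  C  T  G  A  G  C  G  G
''  0  0  0  0  0  0  0  0  0
 C  0  1  1  1  1  1  1  1  1
 C  0  1  1  1  1  1  2  2  2
 C  0  1  1  1  1  1  2  2  2
 G  0  1  1  2  2  2  2  3  3
 C  0  1  1  2  2  2  3  3  3
 G  0  1  1  2  2  3  3  4  4
 T  0  1  2  2  2  3  3  4  4

4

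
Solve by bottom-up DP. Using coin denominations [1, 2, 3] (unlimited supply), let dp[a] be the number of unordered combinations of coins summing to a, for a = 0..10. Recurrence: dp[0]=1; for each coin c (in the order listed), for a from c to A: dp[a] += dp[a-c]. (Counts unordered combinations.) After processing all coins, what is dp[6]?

7

after  coin     0     1     2     3     4     5     6     7     8     9    10
          1     1     1     1     1     1     1     1     1     1     1     1
          2     1     1     2     2     3     3     4     4     5     5     6
          3     1     1     2     3     4     5     7     8    10    12    14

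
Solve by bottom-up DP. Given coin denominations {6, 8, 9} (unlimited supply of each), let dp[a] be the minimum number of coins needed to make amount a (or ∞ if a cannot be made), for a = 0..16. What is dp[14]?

2

 a  0  1  2  3  4  5  6  7  8  9 10 11 12 13 14 15 16
dp  0  -  -  -  -  -  1  -  1  1  -  -  2  -  2  2  2
(- denotes ∞ / unreachable)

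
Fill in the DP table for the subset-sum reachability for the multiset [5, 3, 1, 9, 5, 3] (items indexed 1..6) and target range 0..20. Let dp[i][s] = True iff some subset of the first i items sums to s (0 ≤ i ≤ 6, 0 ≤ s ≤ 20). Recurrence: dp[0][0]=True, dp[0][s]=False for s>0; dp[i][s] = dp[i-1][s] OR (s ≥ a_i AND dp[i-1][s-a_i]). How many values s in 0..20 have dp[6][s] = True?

i\s   0   1   2   3   4   5   6   7   8   9  10  11  12  13  14  15  16  17  18  19  20
  0   T   F   F   F   F   F   F   F   F   F   F   F   F   F   F   F   F   F   F   F   F
  1   T   F   F   F   F   T   F   F   F   F   F   F   F   F   F   F   F   F   F   F   F
  2   T   F   F   T   F   T   F   F   T   F   F   F   F   F   F   F   F   F   F   F   F
  3   T   T   F   T   T   T   T   F   T   T   F   F   F   F   F   F   F   F   F   F   F
  4   T   T   F   T   T   T   T   F   T   T   T   F   T   T   T   T   F   T   T   F   F
  5   T   T   F   T   T   T   T   F   T   T   T   T   T   T   T   T   F   T   T   T   T
  6   T   T   F   T   T   T   T   T   T   T   T   T   T   T   T   T   T   T   T   T   T

20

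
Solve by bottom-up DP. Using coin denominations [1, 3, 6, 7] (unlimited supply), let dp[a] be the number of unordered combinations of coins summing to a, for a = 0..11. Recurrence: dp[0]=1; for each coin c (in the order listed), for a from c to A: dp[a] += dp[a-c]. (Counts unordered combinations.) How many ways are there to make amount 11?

after  coin     0     1     2     3     4     5     6     7     8     9    10    11
          1     1     1     1     1     1     1     1     1     1     1     1     1
          3     1     1     1     2     2     2     3     3     3     4     4     4
          6     1     1     1     2     2     2     4     4     4     6     6     6
          7     1     1     1     2     2     2     4     5     5     7     8     8

8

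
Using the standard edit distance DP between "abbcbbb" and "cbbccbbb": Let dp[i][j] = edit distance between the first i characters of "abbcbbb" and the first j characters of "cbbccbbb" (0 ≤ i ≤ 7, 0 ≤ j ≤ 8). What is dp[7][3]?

4

   ''  c  b  b  c  c  b  b  b
''  0  1  2  3  4  5  6  7  8
 a  1  1  2  3  4  5  6  7  8
 b  2  2  1  2  3  4  5  6  7
 b  3  3  2  1  2  3  4  5  6
 c  4  3  3  2  1  2  3  4  5
 b  5  4  3  3  2  2  2  3  4
 b  6  5  4  3  3  3  2  2  3
 b  7  6  5  4  4  4  3  2  2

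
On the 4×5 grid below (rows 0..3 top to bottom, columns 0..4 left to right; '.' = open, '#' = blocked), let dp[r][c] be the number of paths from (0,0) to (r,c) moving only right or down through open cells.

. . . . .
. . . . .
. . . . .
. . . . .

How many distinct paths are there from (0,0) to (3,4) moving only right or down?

r\c   0   1   2   3   4
  0   1   1   1   1   1
  1   1   2   3   4   5
  2   1   3   6  10  15
  3   1   4  10  20  35

35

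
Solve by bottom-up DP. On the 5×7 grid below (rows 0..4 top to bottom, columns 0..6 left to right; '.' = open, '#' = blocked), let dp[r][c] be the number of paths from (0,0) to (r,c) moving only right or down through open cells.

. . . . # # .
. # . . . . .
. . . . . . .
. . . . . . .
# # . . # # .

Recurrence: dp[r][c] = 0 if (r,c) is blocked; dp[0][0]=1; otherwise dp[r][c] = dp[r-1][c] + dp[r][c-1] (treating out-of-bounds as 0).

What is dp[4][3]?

12

r\c   0   1   2   3   4   5   6
  0   1   1   1   1   0   0   0
  1   1   0   1   2   2   2   2
  2   1   1   2   4   6   8  10
  3   1   2   4   8  14  22  32
  4   0   0   4  12   0   0  32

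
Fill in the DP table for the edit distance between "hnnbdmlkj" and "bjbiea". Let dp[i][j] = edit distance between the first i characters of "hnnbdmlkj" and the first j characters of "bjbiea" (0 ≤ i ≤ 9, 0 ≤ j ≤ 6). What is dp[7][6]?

6

   ''  b  j  b  i  e  a
''  0  1  2  3  4  5  6
 h  1  1  2  3  4  5  6
 n  2  2  2  3  4  5  6
 n  3  3  3  3  4  5  6
 b  4  3  4  3  4  5  6
 d  5  4  4  4  4  5  6
 m  6  5  5  5  5  5  6
 l  7  6  6  6  6  6  6
 k  8  7  7  7  7  7  7
 j  9  8  7  8  8  8  8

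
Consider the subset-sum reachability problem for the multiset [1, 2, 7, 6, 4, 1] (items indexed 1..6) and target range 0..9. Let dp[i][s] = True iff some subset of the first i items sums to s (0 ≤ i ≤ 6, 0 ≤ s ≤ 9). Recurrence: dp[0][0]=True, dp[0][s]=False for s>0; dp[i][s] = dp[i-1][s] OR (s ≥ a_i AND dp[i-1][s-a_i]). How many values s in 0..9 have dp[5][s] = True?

10

i\s   0   1   2   3   4   5   6   7   8   9
  0   T   F   F   F   F   F   F   F   F   F
  1   T   T   F   F   F   F   F   F   F   F
  2   T   T   T   T   F   F   F   F   F   F
  3   T   T   T   T   F   F   F   T   T   T
  4   T   T   T   T   F   F   T   T   T   T
  5   T   T   T   T   T   T   T   T   T   T
  6   T   T   T   T   T   T   T   T   T   T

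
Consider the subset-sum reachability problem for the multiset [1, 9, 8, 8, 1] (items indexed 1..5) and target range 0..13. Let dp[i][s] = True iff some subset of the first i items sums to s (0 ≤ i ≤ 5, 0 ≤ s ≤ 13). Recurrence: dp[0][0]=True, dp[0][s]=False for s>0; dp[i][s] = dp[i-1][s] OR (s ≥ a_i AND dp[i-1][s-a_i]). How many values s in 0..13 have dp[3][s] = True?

5

i\s   0   1   2   3   4   5   6   7   8   9  10  11  12  13
  0   T   F   F   F   F   F   F   F   F   F   F   F   F   F
  1   T   T   F   F   F   F   F   F   F   F   F   F   F   F
  2   T   T   F   F   F   F   F   F   F   T   T   F   F   F
  3   T   T   F   F   F   F   F   F   T   T   T   F   F   F
  4   T   T   F   F   F   F   F   F   T   T   T   F   F   F
  5   T   T   T   F   F   F   F   F   T   T   T   T   F   F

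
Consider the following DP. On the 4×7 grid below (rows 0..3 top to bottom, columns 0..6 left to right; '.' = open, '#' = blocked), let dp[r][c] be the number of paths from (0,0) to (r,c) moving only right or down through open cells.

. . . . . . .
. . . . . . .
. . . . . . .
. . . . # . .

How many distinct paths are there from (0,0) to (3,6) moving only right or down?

r\c   0   1   2   3   4   5   6
  0   1   1   1   1   1   1   1
  1   1   2   3   4   5   6   7
  2   1   3   6  10  15  21  28
  3   1   4  10  20   0  21  49

49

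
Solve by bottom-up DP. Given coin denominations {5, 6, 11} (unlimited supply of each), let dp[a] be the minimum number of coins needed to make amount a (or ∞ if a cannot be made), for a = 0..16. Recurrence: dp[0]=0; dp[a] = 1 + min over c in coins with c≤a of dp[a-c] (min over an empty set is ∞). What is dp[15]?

3

 a  0  1  2  3  4  5  6  7  8  9 10 11 12 13 14 15 16
dp  0  -  -  -  -  1  1  -  -  -  2  1  2  -  -  3  2
(- denotes ∞ / unreachable)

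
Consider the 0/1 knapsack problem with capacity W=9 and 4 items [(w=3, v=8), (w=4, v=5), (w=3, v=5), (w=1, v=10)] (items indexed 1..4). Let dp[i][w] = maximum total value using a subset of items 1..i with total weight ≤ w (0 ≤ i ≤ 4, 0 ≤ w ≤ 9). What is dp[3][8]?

13

i\w   0   1   2   3   4   5   6   7   8   9
  0   0   0   0   0   0   0   0   0   0   0
  1   0   0   0   8   8   8   8   8   8   8
  2   0   0   0   8   8   8   8  13  13  13
  3   0   0   0   8   8   8  13  13  13  13
  4   0  10  10  10  18  18  18  23  23  23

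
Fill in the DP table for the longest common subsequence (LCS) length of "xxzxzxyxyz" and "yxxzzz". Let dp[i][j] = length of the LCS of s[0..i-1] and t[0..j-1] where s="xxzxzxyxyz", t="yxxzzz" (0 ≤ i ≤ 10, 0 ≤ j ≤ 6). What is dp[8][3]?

2

   ''  y  x  x  z  z  z
''  0  0  0  0  0  0  0
 x  0  0  1  1  1  1  1
 x  0  0  1  2  2  2  2
 z  0  0  1  2  3  3  3
 x  0  0  1  2  3  3  3
 z  0  0  1  2  3  4  4
 x  0  0  1  2  3  4  4
 y  0  1  1  2  3  4  4
 x  0  1  2  2  3  4  4
 y  0  1  2  2  3  4  4
 z  0  1  2  2  3  4  5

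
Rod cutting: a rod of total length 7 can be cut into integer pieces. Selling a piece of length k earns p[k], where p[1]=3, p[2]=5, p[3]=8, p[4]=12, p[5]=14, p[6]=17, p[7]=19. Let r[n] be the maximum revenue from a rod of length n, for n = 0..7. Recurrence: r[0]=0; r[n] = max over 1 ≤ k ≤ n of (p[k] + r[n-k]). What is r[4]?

   n    0    1    2    3    4    5    6    7
r[n]    0    3    6    9   12   15   18   21

12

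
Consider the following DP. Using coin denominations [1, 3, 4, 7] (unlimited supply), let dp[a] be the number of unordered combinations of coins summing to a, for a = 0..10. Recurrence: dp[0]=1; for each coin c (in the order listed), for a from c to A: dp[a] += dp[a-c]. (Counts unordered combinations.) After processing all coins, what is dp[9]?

8

after  coin     0     1     2     3     4     5     6     7     8     9    10
          1     1     1     1     1     1     1     1     1     1     1     1
          3     1     1     1     2     2     2     3     3     3     4     4
          4     1     1     1     2     3     3     4     5     6     7     8
          7     1     1     1     2     3     3     4     6     7     8    10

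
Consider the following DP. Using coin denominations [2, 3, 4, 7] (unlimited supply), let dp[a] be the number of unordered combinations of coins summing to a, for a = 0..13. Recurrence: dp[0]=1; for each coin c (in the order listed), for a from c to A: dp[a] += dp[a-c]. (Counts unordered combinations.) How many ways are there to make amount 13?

after  coin     0     1     2     3     4     5     6     7     8     9    10    11    12    13
          2     1     0     1     0     1     0     1     0     1     0     1     0     1     0
          3     1     0     1     1     1     1     2     1     2     2     2     2     3     2
          4     1     0     1     1     2     1     3     2     4     3     5     4     7     5
          7     1     0     1     1     2     1     3     3     4     4     6     6     8     8

8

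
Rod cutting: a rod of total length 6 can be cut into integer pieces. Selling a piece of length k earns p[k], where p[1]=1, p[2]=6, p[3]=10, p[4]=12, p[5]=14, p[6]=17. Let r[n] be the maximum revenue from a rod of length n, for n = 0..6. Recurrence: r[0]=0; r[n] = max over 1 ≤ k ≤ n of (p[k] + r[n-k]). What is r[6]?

   n    0    1    2    3    4    5    6
r[n]    0    1    6   10   12   16   20

20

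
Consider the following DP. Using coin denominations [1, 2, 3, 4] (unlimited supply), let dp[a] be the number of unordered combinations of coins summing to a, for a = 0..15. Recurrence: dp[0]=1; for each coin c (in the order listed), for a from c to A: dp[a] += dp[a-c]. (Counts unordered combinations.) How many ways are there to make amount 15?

after  coin     0     1     2     3     4     5     6     7     8     9    10    11    12    13    14    15
          1     1     1     1     1     1     1     1     1     1     1     1     1     1     1     1     1
          2     1     1     2     2     3     3     4     4     5     5     6     6     7     7     8     8
          3     1     1     2     3     4     5     7     8    10    12    14    16    19    21    24    27
          4     1     1     2     3     5     6     9    11    15    18    23    27    34    39    47    54

54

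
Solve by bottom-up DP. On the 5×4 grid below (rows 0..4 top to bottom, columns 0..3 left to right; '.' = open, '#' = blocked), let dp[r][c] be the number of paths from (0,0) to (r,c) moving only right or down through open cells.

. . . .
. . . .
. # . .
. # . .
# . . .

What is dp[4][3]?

r\c   0   1   2   3
  0   1   1   1   1
  1   1   2   3   4
  2   1   0   3   7
  3   1   0   3  10
  4   0   0   3  13

13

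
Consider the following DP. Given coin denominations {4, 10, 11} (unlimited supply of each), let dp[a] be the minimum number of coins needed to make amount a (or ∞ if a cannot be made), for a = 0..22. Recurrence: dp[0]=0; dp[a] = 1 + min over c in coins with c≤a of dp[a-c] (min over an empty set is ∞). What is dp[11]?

1

 a  0  1  2  3  4  5  6  7  8  9 10 11 12 13 14 15 16 17 18 19 20 21 22
dp  0  -  -  -  1  -  -  -  2  -  1  1  3  -  2  2  4  -  3  3  2  2  2
(- denotes ∞ / unreachable)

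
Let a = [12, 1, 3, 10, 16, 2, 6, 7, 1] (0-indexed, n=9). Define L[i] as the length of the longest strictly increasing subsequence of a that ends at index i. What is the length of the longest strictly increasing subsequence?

   i    0    1    2    3    4    5    6    7    8
a[i]   12    1    3   10   16    2    6    7    1
L[i]    1    1    2    3    4    2    3    4    1

4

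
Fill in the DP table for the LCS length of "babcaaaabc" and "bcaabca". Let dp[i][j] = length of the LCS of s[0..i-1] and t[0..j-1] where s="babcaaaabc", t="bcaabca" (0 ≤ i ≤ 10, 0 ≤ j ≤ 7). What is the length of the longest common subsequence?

   ''  b  c  a  a  b  c  a
''  0  0  0  0  0  0  0  0
 b  0  1  1  1  1  1  1  1
 a  0  1  1  2  2  2  2  2
 b  0  1  1  2  2  3  3  3
 c  0  1  2  2  2  3  4  4
 a  0  1  2  3  3  3  4  5
 a  0  1  2  3  4  4  4  5
 a  0  1  2  3  4  4  4  5
 a  0  1  2  3  4  4  4  5
 b  0  1  2  3  4  5  5  5
 c  0  1  2  3  4  5  6  6

6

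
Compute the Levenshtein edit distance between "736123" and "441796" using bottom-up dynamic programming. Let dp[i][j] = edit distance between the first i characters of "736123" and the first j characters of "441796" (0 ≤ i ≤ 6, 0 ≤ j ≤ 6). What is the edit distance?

6

   ''  4  4  1  7  9  6
''  0  1  2  3  4  5  6
 7  1  1  2  3  3  4  5
 3  2  2  2  3  4  4  5
 6  3  3  3  3  4  5  4
 1  4  4  4  3  4  5  5
 2  5  5  5  4  4  5  6
 3  6  6  6  5  5  5  6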